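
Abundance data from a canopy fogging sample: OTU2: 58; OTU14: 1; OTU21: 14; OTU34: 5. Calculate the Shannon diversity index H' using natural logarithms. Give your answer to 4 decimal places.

Total N = 58+1+14+5 = 78, so the proportions are 0.74359, 0.012821, 0.179487, 0.064103 (working shown to 6 dp, full precision carried).
Each pᵢ ln pᵢ term: 0.74359×(-0.296266)=-0.220300, 0.012821×(-4.356709)=-0.055855, 0.179487×(-1.717651)=-0.308296, 0.064103×(-2.747271)=-0.176107.
Sum = -0.760559, so H' = 0.7606.

0.7606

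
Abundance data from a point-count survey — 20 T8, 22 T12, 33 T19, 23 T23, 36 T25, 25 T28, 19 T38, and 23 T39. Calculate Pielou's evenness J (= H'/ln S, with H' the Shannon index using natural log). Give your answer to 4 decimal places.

Total N = 20+22+33+23+36+25+19+23 = 201, so the proportions are 0.099502, 0.109453, 0.164179, 0.114428, 0.179104, 0.124378, 0.094527, 0.114428 (working shown to 6 dp, full precision carried).
H' = −Σ pᵢ ln pᵢ = −((-0.229609) + (-0.242138) + (-0.296638) + (-0.248058) + (-0.308021) + (-0.259257) + (-0.222977) + (-0.248058)) = 2.054758.
With S = 8 species, ln S = 2.079442, so J = 2.054758/2.079442 = 0.988130, i.e. 0.9881 to 4 decimal places.

0.9881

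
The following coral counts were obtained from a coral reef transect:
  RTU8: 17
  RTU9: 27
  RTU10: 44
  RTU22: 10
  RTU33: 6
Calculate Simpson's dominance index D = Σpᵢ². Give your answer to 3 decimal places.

Total N = 17+27+44+10+6 = 104, so the proportions are 0.16346, 0.25962, 0.42308, 0.09615, 0.05769 (working shown to 5 dp, full precision carried).
D = 0.16346² + 0.25962² + 0.42308² + 0.09615² + 0.05769² = 0.02672 + 0.06740 + 0.17899 + 0.00925 + 0.00333 = 0.28569.
To 3 decimal places, D = 0.286.

0.286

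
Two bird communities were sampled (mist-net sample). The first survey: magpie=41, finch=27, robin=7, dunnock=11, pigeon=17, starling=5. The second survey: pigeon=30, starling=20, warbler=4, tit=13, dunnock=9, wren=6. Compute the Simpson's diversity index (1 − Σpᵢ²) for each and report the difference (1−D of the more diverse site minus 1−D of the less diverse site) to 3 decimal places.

The first survey: N=108, proportions 0.37963, 0.25, 0.06481, 0.10185, 0.15741, 0.0463, giving 1−D = 0.75189 (working shown to 5 dp, full precision carried).
The second survey: N=82, proportions 0.36585, 0.2439, 0.04878, 0.15854, 0.10976, 0.07317, giving 1−D = 0.76175.
Difference = |0.75189 − 0.76175| = 0.00986, i.e. 0.010 to 3 decimal places.

0.010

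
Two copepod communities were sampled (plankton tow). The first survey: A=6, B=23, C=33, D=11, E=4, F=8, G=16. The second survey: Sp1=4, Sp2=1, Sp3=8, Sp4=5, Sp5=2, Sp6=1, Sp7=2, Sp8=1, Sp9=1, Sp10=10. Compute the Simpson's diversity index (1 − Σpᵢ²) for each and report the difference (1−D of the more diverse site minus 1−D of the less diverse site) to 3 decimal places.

0.030

The first survey: N=101, proportions 0.05941, 0.22772, 0.32673, 0.10891, 0.0396, 0.07921, 0.15842, giving 1−D = 0.79306 (working shown to 5 dp, full precision carried).
The second survey: N=35, proportions 0.11429, 0.02857, 0.22857, 0.14286, 0.05714, 0.02857, 0.05714, 0.02857, 0.02857, 0.28571, giving 1−D = 0.82286.
Difference = |0.79306 − 0.82286| = 0.02980, i.e. 0.030 to 3 decimal places.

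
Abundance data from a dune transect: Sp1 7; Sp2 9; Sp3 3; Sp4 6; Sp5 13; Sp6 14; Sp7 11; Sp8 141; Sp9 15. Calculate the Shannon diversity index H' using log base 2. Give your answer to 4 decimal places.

1.9611

Total N = 7+9+3+6+13+14+11+141+15 = 219, so the proportions are 0.031963, 0.041096, 0.013699, 0.027397, 0.059361, 0.063927, 0.050228, 0.643836, 0.068493 (working shown to 6 dp, full precision carried).
Each pᵢ log₂ pᵢ term: 0.031963×(-4.967432)=-0.158776, 0.041096×(-4.604862)=-0.189241, 0.013699×(-6.189825)=-0.084792, 0.027397×(-5.189825)=-0.142187, 0.059361×(-4.074347)=-0.241856, 0.063927×(-3.967432)=-0.253626, 0.050228×(-4.315355)=-0.216753, 0.643836×(-0.635236)=-0.408987, 0.068493×(-3.867896)=-0.264924.
Sum = -1.961143, so H' = 1.9611.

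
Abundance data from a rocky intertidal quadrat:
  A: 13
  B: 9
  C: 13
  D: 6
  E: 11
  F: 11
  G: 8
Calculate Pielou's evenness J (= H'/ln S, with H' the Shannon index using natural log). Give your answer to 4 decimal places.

Total N = 13+9+13+6+11+11+8 = 71, so the proportions are 0.183099, 0.126761, 0.183099, 0.084507, 0.15493, 0.15493, 0.112676 (working shown to 6 dp, full precision carried).
H' = −Σ pᵢ ln pᵢ = −((-0.310852) + (-0.261818) + (-0.310852) + (-0.208810) + (-0.288910) + (-0.288910) + (-0.245999)) = 1.916152.
With S = 7 species, ln S = 1.945910, so J = 1.916152/1.945910 = 0.984707, i.e. 0.9847 to 4 decimal places.

0.9847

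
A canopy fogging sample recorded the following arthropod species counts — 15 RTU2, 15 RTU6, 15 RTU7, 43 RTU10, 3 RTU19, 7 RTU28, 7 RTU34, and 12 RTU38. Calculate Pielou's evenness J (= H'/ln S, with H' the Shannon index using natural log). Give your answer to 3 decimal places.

0.876

Total N = 15+15+15+43+3+7+7+12 = 117, so the proportions are 0.12821, 0.12821, 0.12821, 0.36752, 0.02564, 0.05983, 0.05983, 0.10256 (working shown to 5 dp, full precision carried).
H' = −Σ pᵢ ln pᵢ = −((-0.26335) + (-0.26335) + (-0.26335) + (-0.36788) + (-0.09394) + (-0.16849) + (-0.16849) + (-0.23357)) = 1.82242.
With S = 8 species, ln S = 2.07944, so J = 1.82242/2.07944 = 0.87640, i.e. 0.876 to 3 decimal places.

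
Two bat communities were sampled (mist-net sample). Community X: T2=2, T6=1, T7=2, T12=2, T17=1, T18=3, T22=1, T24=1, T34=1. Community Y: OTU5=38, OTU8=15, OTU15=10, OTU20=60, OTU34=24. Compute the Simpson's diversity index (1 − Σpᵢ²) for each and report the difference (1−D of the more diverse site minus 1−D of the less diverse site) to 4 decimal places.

0.1425

Community X: N=14, proportions 0.142857, 0.071429, 0.142857, 0.142857, 0.071429, 0.214286, 0.071429, 0.071429, 0.071429, giving 1−D = 0.867347 (working shown to 6 dp, full precision carried).
Community Y: N=147, proportions 0.258503, 0.102041, 0.068027, 0.408163, 0.163265, giving 1−D = 0.724883.
Difference = |0.867347 − 0.724883| = 0.142464, i.e. 0.1425 to 4 decimal places.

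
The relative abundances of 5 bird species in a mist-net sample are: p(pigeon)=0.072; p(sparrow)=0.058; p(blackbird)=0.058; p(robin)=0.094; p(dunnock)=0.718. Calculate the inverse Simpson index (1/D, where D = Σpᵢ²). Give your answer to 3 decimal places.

D = 0.072² + 0.058² + 0.058² + 0.094² + 0.718² = 0.005184 + 0.003364 + 0.003364 + 0.008836 + 0.515524 = 0.536272 (working shown to 6 dp, full precision carried).
So 1/D = 1.86473, i.e. 1.865 to 3 decimal places.

1.865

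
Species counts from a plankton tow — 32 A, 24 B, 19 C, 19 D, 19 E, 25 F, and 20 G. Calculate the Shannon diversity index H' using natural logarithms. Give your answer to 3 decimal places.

1.927

Total N = 32+24+19+19+19+25+20 = 158, so the proportions are 0.20253, 0.1519, 0.12025, 0.12025, 0.12025, 0.15823, 0.12658 (working shown to 5 dp, full precision carried).
Each pᵢ ln pᵢ term: 0.20253×(-1.59686)=-0.32341, 0.1519×(-1.88454)=-0.28626, 0.12025×(-2.11816)=-0.25471, 0.12025×(-2.11816)=-0.25471, 0.12025×(-2.11816)=-0.25471, 0.15823×(-1.84372)=-0.29173, 0.12658×(-2.06686)=-0.26163.
Sum = -1.92717, so H' = 1.927.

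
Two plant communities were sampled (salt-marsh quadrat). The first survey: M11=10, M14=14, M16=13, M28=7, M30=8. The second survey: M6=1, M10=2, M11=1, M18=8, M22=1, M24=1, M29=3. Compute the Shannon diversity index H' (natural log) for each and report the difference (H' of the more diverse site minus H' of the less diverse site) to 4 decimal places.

The first survey: N=52, proportions 0.1923077, 0.2692308, 0.25, 0.1346154, 0.1538462, giving H' = 1.5748226 (working shown to 7 dp, full precision carried).
The second survey: N=17, proportions 0.0588235, 0.1176471, 0.0588235, 0.4705882, 0.0588235, 0.0588235, 0.1764706, giving H' = 1.5792331.
Difference = |1.5748226 − 1.5792331| = 0.0044105, i.e. 0.0044 to 4 decimal places.

0.0044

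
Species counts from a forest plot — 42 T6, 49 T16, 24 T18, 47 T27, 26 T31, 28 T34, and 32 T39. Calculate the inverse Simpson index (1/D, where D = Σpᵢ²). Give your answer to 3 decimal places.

Total N = 42+49+24+47+26+28+32 = 248, so the proportions are 0.1693548, 0.1975806, 0.0967742, 0.1895161, 0.1048387, 0.1129032, 0.1290323 (working shown to 7 dp, full precision carried).
D = 0.1693548² + 0.1975806² + 0.0967742² + 0.1895161² + 0.1048387² + 0.1129032² + 0.1290323² = 0.0286811 + 0.0390381 + 0.0093652 + 0.0359164 + 0.0109912 + 0.0127471 + 0.0166493 = 0.1533884.
So 1/D = 6.51940, i.e. 6.519 to 3 decimal places.

6.519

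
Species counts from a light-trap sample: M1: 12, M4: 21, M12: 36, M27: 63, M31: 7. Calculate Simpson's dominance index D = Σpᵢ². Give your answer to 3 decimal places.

Total N = 12+21+36+63+7 = 139, so the proportions are 0.08633, 0.15108, 0.25899, 0.45324, 0.05036 (working shown to 5 dp, full precision carried).
D = 0.08633² + 0.15108² + 0.25899² + 0.45324² + 0.05036² = 0.00745 + 0.02282 + 0.06708 + 0.20542 + 0.00254 = 0.30532.
To 3 decimal places, D = 0.305.

0.305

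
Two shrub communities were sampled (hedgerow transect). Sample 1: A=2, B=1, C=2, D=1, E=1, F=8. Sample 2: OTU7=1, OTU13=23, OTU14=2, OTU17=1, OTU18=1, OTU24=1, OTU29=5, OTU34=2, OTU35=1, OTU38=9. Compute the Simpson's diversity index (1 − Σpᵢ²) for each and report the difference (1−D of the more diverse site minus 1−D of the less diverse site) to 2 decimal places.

Sample 1: N=15, proportions 0.1333, 0.0667, 0.1333, 0.0667, 0.0667, 0.5333, giving 1−D = 0.6667 (working shown to 4 dp, full precision carried).
Sample 2: N=46, proportions 0.0217, 0.5, 0.0435, 0.0217, 0.0217, 0.0217, 0.1087, 0.0435, 0.0217, 0.1957, giving 1−D = 0.6938.
Difference = |0.6667 − 0.6938| = 0.0271, i.e. 0.03 to 2 decimal places.

0.03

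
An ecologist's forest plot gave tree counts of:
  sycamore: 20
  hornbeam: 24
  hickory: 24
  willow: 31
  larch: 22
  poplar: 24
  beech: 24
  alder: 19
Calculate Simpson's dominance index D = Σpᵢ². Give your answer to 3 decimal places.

0.128

Total N = 20+24+24+31+22+24+24+19 = 188, so the proportions are 0.10638, 0.12766, 0.12766, 0.16489, 0.11702, 0.12766, 0.12766, 0.10106 (working shown to 5 dp, full precision carried).
D = 0.10638² + 0.12766² + 0.12766² + 0.16489² + 0.11702² + 0.12766² + 0.12766² + 0.10106² = 0.01132 + 0.01630 + 0.01630 + 0.02719 + 0.01369 + 0.01630 + 0.01630 + 0.01021 = 0.12760.
To 3 decimal places, D = 0.128.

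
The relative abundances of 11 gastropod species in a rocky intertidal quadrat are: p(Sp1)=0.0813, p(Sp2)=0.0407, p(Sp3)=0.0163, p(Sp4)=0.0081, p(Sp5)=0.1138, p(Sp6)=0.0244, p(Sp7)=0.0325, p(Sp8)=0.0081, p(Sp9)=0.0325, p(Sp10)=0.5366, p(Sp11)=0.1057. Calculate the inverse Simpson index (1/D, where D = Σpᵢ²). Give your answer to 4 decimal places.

D = 0.0813² + 0.0407² + 0.0163² + 0.0081² + 0.1138² + 0.0244² + 0.0325² + 0.0081² + 0.0325² + 0.5366² + 0.1057² = 0.0066097 + 0.0016565 + 0.0002657 + 0.0000656 + 0.0129504 + 0.0005954 + 0.0010563 + 0.0000656 + 0.0010563 + 0.2879396 + 0.0111725 = 0.3234334 (working shown to 7 dp, full precision carried).
So 1/D = 3.091826, i.e. 3.0918 to 4 decimal places.

3.0918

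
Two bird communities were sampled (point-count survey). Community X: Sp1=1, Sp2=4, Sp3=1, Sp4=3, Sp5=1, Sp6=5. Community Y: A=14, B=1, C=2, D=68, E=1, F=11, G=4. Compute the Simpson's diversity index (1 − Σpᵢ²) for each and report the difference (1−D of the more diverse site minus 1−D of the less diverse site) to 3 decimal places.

Community X: N=15, proportions 0.066667, 0.266667, 0.066667, 0.2, 0.066667, 0.333333, giving 1−D = 0.764444 (working shown to 6 dp, full precision carried).
Community Y: N=101, proportions 0.138614, 0.009901, 0.019802, 0.673267, 0.009901, 0.108911, 0.039604, giving 1−D = 0.513479.
Difference = |0.764444 − 0.513479| = 0.250965, i.e. 0.251 to 3 decimal places.

0.251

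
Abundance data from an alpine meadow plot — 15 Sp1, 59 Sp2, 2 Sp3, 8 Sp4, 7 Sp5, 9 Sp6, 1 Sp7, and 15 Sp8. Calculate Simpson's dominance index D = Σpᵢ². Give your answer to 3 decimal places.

0.307

Total N = 15+59+2+8+7+9+1+15 = 116, so the proportions are 0.12931, 0.50862, 0.01724, 0.06897, 0.06034, 0.07759, 0.00862, 0.12931 (working shown to 5 dp, full precision carried).
D = 0.12931² + 0.50862² + 0.01724² + 0.06897² + 0.06034² + 0.07759² + 0.00862² + 0.12931² = 0.01672 + 0.25870 + 0.00030 + 0.00476 + 0.00364 + 0.00602 + 0.00007 + 0.01672 = 0.30693.
To 3 decimal places, D = 0.307.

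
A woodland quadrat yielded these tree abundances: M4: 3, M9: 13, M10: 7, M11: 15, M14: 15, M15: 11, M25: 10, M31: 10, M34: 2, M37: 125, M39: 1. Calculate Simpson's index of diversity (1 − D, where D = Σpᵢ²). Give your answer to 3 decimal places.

Total N = 3+13+7+15+15+11+10+10+2+125+1 = 212, so the proportions are 0.01415, 0.06132, 0.03302, 0.07075, 0.07075, 0.05189, 0.04717, 0.04717, 0.00943, 0.58962, 0.00472 (working shown to 5 dp, full precision carried).
D = 0.01415² + 0.06132² + 0.03302² + 0.07075² + 0.07075² + 0.05189² + 0.04717² + 0.04717² + 0.00943² + 0.58962² + 0.00472² = 0.00020 + 0.00376 + 0.00109 + 0.00501 + 0.00501 + 0.00269 + 0.00222 + 0.00222 + 0.00009 + 0.34765 + 0.00002 = 0.36997.
So 1 − D = 0.63003, i.e. 0.630 to 3 decimal places.

0.630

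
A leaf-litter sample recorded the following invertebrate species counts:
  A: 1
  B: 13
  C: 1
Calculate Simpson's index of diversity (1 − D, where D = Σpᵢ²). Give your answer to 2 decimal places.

Total N = 1+13+1 = 15, so the proportions are 0.0667, 0.8667, 0.0667 (working shown to 4 dp, full precision carried).
D = 0.0667² + 0.8667² + 0.0667² = 0.0044 + 0.7511 + 0.0044 = 0.7600.
So 1 − D = 0.2400, i.e. 0.24 to 2 decimal places.

0.24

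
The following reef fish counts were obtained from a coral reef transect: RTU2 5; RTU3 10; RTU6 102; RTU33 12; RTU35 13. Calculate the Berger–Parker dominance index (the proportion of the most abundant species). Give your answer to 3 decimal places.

Total N = 5+10+102+12+13 = 142, so the proportions are 0.03521, 0.07042, 0.71831, 0.08451, 0.09155 (working shown to 5 dp, full precision carried).
The largest proportion is 0.71831, i.e. d = 0.718 to 3 decimal places.

0.718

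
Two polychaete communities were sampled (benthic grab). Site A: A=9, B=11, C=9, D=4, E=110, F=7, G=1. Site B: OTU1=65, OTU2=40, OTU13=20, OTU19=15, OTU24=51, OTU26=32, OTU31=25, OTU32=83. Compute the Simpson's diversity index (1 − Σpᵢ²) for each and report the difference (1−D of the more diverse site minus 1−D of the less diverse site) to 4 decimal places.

Site A: N=151, proportions 0.059603, 0.072848, 0.059603, 0.02649, 0.728477, 0.046358, 0.006623, giving 1−D = 0.454015 (working shown to 6 dp, full precision carried).
Site B: N=331, proportions 0.196375, 0.120846, 0.060423, 0.045317, 0.154079, 0.096677, 0.075529, 0.250755, giving 1−D = 0.839459.
Difference = |0.454015 − 0.839459| = 0.385444, i.e. 0.3854 to 4 decimal places.

0.3854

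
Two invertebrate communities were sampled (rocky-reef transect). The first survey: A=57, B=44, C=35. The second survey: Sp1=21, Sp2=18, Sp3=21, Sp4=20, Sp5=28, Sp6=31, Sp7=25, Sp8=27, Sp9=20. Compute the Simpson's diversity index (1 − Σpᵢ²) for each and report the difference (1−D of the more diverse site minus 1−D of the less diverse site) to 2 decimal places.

0.23

The first survey: N=136, proportions 0.4191, 0.3235, 0.2574, giving 1−D = 0.6534 (working shown to 4 dp, full precision carried).
The second survey: N=211, proportions 0.0995, 0.0853, 0.0995, 0.0948, 0.1327, 0.1469, 0.1185, 0.128, 0.0948, giving 1−D = 0.8853.
Difference = |0.6534 − 0.8853| = 0.2319, i.e. 0.23 to 2 decimal places.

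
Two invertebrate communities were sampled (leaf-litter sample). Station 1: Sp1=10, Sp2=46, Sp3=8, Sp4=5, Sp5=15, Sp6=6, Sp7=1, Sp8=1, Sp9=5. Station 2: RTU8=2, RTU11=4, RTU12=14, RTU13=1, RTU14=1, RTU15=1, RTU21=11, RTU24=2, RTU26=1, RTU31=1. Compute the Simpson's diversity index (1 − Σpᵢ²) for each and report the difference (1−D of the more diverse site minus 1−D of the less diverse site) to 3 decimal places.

0.036

Station 1: N=97, proportions 0.10309, 0.47423, 0.08247, 0.05155, 0.15464, 0.06186, 0.01031, 0.01031, 0.05155, giving 1−D = 0.72441 (working shown to 5 dp, full precision carried).
Station 2: N=38, proportions 0.05263, 0.10526, 0.36842, 0.02632, 0.02632, 0.02632, 0.28947, 0.05263, 0.02632, 0.02632, giving 1−D = 0.76039.
Difference = |0.72441 − 0.76039| = 0.03598, i.e. 0.036 to 3 decimal places.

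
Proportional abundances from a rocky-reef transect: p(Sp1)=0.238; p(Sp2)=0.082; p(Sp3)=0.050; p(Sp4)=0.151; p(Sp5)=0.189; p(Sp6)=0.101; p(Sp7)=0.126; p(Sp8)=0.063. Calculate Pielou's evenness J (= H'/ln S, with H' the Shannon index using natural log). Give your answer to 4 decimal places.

H' = −Σ pᵢ ln pᵢ = −((-0.341645) + (-0.205085) + (-0.149787) + (-0.285462) + (-0.314876) + (-0.231556) + (-0.261006) + (-0.174171)) = 1.963587 (working shown to 6 dp, full precision carried).
With S = 8 species, ln S = 2.079442, so J = 1.963587/2.079442 = 0.944286, i.e. 0.9443 to 4 decimal places.

0.9443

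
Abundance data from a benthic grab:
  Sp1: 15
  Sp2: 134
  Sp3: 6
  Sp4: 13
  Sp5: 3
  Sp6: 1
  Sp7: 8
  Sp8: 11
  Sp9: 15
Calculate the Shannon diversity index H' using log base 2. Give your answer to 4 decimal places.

Total N = 15+134+6+13+3+1+8+11+15 = 206, so the proportions are 0.072816, 0.650485, 0.029126, 0.063107, 0.014563, 0.004854, 0.038835, 0.053398, 0.072816 (working shown to 6 dp, full precision carried).
Each pᵢ log₂ pᵢ term: 0.072816×(-3.779610)=-0.275214, 0.650485×(-0.620411)=-0.403569, 0.029126×(-5.101538)=-0.148588, 0.063107×(-3.986061)=-0.251548, 0.014563×(-6.101538)=-0.088857, 0.004854×(-7.686501)=-0.037313, 0.038835×(-4.686501)=-0.182000, 0.053398×(-4.227069)=-0.225717, 0.072816×(-3.779610)=-0.275214.
Sum = -1.888021, so H' = 1.8880.

1.8880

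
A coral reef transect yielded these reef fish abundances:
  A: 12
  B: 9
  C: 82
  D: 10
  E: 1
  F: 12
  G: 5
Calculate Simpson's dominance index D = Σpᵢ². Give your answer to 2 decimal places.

Total N = 12+9+82+10+1+12+5 = 131, so the proportions are 0.0916, 0.0687, 0.626, 0.0763, 0.0076, 0.0916, 0.0382 (working shown to 4 dp, full precision carried).
D = 0.0916² + 0.0687² + 0.626² + 0.0763² + 0.0076² + 0.0916² + 0.0382² = 0.0084 + 0.0047 + 0.3918 + 0.0058 + 0.0001 + 0.0084 + 0.0015 = 0.4207.
To 2 decimal places, D = 0.42.

0.42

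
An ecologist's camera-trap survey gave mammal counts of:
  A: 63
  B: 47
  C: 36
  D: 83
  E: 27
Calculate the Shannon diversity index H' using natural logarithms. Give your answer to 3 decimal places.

Total N = 63+47+36+83+27 = 256, so the proportions are 0.24609, 0.18359, 0.14062, 0.32422, 0.10547 (working shown to 5 dp, full precision carried).
Each pᵢ ln pᵢ term: 0.24609×(-1.40204)=-0.34503, 0.18359×(-1.69503)=-0.31120, 0.14062×(-1.96166)=-0.27586, 0.32422×(-1.12634)=-0.36518, 0.10547×(-2.24934)=-0.23724.
Sum = -1.53450, so H' = 1.535.

1.535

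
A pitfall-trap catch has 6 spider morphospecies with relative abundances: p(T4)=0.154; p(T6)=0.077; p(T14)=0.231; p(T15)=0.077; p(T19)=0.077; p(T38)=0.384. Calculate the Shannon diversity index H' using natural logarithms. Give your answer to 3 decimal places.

1.586

Each pᵢ ln pᵢ term (working shown to 5 dp, full precision carried): 0.154×(-1.87080)=-0.28810, 0.077×(-2.56395)=-0.19742, 0.231×(-1.46534)=-0.33849, 0.077×(-2.56395)=-0.19742, 0.077×(-2.56395)=-0.19742, 0.384×(-0.95711)=-0.36753.
Sum = -1.58640, so H' = 1.586.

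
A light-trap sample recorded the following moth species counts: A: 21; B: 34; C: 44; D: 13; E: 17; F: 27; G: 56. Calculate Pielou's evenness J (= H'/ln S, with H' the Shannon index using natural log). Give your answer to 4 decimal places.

0.9438

Total N = 21+34+44+13+17+27+56 = 212, so the proportions are 0.099057, 0.160377, 0.207547, 0.061321, 0.080189, 0.127358, 0.264151 (working shown to 6 dp, full precision carried).
H' = −Σ pᵢ ln pᵢ = −((-0.229025) + (-0.293527) + (-0.326346) + (-0.171185) + (-0.202346) + (-0.262454) + (-0.351647)) = 1.836530.
With S = 7 species, ln S = 1.945910, so J = 1.836530/1.945910 = 0.943790, i.e. 0.9438 to 4 decimal places.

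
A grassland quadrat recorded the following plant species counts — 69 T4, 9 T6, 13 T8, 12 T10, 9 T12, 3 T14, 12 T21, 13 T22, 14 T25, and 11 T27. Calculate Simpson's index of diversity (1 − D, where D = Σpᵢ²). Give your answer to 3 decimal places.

Total N = 69+9+13+12+9+3+12+13+14+11 = 165, so the proportions are 0.41818, 0.05455, 0.07879, 0.07273, 0.05455, 0.01818, 0.07273, 0.07879, 0.08485, 0.06667 (working shown to 5 dp, full precision carried).
D = 0.41818² + 0.05455² + 0.07879² + 0.07273² + 0.05455² + 0.01818² + 0.07273² + 0.07879² + 0.08485² + 0.06667² = 0.17488 + 0.00298 + 0.00621 + 0.00529 + 0.00298 + 0.00033 + 0.00529 + 0.00621 + 0.00720 + 0.00444 = 0.21579.
So 1 − D = 0.78421, i.e. 0.784 to 3 decimal places.

0.784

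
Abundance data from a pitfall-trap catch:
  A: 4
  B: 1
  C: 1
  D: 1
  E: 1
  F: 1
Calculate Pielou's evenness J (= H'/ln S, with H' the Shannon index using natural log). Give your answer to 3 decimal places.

0.882

Total N = 4+1+1+1+1+1 = 9, so the proportions are 0.44444, 0.11111, 0.11111, 0.11111, 0.11111, 0.11111 (working shown to 5 dp, full precision carried).
H' = −Σ pᵢ ln pᵢ = −((-0.36041) + (-0.24414) + (-0.24414) + (-0.24414) + (-0.24414) + (-0.24414)) = 1.58109.
With S = 6 species, ln S = 1.79176, so J = 1.58109/1.79176 = 0.88243, i.e. 0.882 to 3 decimal places.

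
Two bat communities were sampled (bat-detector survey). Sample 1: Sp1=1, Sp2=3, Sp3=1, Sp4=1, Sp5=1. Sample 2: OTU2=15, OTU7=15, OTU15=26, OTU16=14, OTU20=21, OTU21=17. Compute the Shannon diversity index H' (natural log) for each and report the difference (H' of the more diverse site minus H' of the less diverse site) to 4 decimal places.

0.2904

Sample 1: N=7, proportions 0.142857, 0.428571, 0.142857, 0.142857, 0.142857, giving H' = 1.475076 (working shown to 6 dp, full precision carried).
Sample 2: N=108, proportions 0.138889, 0.138889, 0.240741, 0.12963, 0.194444, 0.157407, giving H' = 1.765479.
Difference = |1.475076 − 1.765479| = 0.290403, i.e. 0.2904 to 4 decimal places.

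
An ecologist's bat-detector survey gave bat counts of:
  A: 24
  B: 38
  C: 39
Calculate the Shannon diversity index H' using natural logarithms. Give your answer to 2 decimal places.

Total N = 24+38+39 = 101, so the proportions are 0.2376, 0.3762, 0.3861 (working shown to 4 dp, full precision carried).
Each pᵢ ln pᵢ term: 0.2376×(-1.4371)=-0.3415, 0.3762×(-0.9775)=-0.3678, 0.3861×(-0.9516)=-0.3674.
Sum = -1.0767, so H' = 1.08.

1.08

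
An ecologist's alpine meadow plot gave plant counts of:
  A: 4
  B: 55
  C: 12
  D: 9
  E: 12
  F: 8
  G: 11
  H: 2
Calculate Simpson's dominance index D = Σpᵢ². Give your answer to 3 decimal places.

Total N = 4+55+12+9+12+8+11+2 = 113, so the proportions are 0.0354, 0.48673, 0.10619, 0.07965, 0.10619, 0.0708, 0.09735, 0.0177 (working shown to 5 dp, full precision carried).
D = 0.0354² + 0.48673² + 0.10619² + 0.07965² + 0.10619² + 0.0708² + 0.09735² + 0.0177² = 0.00125 + 0.23690 + 0.01128 + 0.00634 + 0.01128 + 0.00501 + 0.00948 + 0.00031 = 0.28185.
To 3 decimal places, D = 0.282.

0.282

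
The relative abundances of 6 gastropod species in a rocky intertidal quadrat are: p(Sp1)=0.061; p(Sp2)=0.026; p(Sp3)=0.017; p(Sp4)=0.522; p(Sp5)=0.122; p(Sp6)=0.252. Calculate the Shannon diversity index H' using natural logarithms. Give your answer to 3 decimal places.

1.278

Each pᵢ ln pᵢ term (working shown to 5 dp, full precision carried): 0.061×(-2.79688)=-0.17061, 0.026×(-3.64966)=-0.09489, 0.017×(-4.07454)=-0.06927, 0.522×(-0.65009)=-0.33935, 0.122×(-2.10373)=-0.25666, 0.252×(-1.37833)=-0.34734.
Sum = -1.27811, so H' = 1.278.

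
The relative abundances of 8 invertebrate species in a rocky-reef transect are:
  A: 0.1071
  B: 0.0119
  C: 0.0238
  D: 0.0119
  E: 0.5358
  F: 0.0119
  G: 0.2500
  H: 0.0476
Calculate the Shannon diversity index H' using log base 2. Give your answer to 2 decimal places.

1.89

Each pᵢ log₂ pᵢ term (working shown to 4 dp, full precision carried): 0.1071×(-3.2230)=-0.3452, 0.0119×(-6.3929)=-0.0761, 0.0238×(-5.3929)=-0.1284, 0.0119×(-6.3929)=-0.0761, 0.5358×(-0.9002)=-0.4823, 0.0119×(-6.3929)=-0.0761, 0.25×(-2.0000)=-0.5000, 0.0476×(-4.3929)=-0.2091.
Sum = -1.8932, so H' = 1.89.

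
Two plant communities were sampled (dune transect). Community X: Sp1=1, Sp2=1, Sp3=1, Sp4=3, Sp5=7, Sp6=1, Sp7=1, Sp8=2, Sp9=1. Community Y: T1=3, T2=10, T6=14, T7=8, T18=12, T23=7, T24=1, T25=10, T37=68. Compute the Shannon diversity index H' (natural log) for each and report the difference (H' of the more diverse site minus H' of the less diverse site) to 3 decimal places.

0.241

Community X: N=18, proportions 0.05556, 0.05556, 0.05556, 0.16667, 0.38889, 0.05556, 0.05556, 0.11111, 0.05556, giving H' = 1.87351 (working shown to 5 dp, full precision carried).
Community Y: N=133, proportions 0.02256, 0.07519, 0.10526, 0.06015, 0.09023, 0.05263, 0.00752, 0.07519, 0.51128, giving H' = 1.63248.
Difference = |1.87351 − 1.63248| = 0.24103, i.e. 0.241 to 3 decimal places.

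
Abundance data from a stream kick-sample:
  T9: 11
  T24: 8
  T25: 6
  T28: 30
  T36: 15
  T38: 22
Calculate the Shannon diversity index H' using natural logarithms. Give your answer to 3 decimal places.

Total N = 11+8+6+30+15+22 = 92, so the proportions are 0.11957, 0.08696, 0.06522, 0.32609, 0.16304, 0.23913 (working shown to 5 dp, full precision carried).
Each pᵢ ln pᵢ term: 0.11957×(-2.12389)=-0.25394, 0.08696×(-2.44235)=-0.21238, 0.06522×(-2.73003)=-0.17805, 0.32609×(-1.12059)=-0.36541, 0.16304×(-1.81374)=-0.29572, 0.23913×(-1.43075)=-0.34213.
Sum = -1.64763, so H' = 1.648.

1.648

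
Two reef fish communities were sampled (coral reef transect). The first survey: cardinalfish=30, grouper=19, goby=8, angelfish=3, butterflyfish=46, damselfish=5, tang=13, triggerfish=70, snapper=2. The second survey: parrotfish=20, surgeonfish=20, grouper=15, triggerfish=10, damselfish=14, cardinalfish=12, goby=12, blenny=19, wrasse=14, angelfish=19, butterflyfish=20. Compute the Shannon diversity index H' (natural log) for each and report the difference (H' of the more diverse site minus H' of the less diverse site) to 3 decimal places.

0.635

The first survey: N=196, proportions 0.15306, 0.09694, 0.04082, 0.01531, 0.23469, 0.02551, 0.06633, 0.35714, 0.0102, giving H' = 1.73627 (working shown to 5 dp, full precision carried).
The second survey: N=175, proportions 0.11429, 0.11429, 0.08571, 0.05714, 0.08, 0.06857, 0.06857, 0.10857, 0.08, 0.10857, 0.11429, giving H' = 2.37158.
Difference = |1.73627 − 2.37158| = 0.63531, i.e. 0.635 to 3 decimal places.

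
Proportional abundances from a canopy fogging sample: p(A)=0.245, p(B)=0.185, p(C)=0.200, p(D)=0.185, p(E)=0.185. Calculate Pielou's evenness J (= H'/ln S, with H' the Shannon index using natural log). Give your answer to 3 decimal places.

0.996

H' = −Σ pᵢ ln pᵢ = −((-0.34459) + (-0.31217) + (-0.32189) + (-0.31217) + (-0.31217)) = 1.60299 (working shown to 5 dp, full precision carried).
With S = 5 species, ln S = 1.60944, so J = 1.60299/1.60944 = 0.99599, i.e. 0.996 to 3 decimal places.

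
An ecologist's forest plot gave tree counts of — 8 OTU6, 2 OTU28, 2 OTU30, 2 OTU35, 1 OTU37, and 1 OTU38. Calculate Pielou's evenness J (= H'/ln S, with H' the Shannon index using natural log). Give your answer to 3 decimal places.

Total N = 8+2+2+2+1+1 = 16, so the proportions are 0.5, 0.125, 0.125, 0.125, 0.0625, 0.0625 (working shown to 5 dp, full precision carried).
H' = −Σ pᵢ ln pᵢ = −((-0.34657) + (-0.25993) + (-0.25993) + (-0.25993) + (-0.17329) + (-0.17329)) = 1.47294.
With S = 6 species, ln S = 1.79176, so J = 1.47294/1.79176 = 0.82206, i.e. 0.822 to 3 decimal places.

0.822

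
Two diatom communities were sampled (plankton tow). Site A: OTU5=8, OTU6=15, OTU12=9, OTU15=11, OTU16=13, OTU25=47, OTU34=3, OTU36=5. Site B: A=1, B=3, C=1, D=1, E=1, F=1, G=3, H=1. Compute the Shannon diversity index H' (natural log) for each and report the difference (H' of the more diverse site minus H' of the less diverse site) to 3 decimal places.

0.191

Site A: N=111, proportions 0.07207, 0.13514, 0.08108, 0.0991, 0.11712, 0.42342, 0.02703, 0.04505, giving H' = 1.74509 (working shown to 5 dp, full precision carried).
Site B: N=12, proportions 0.08333, 0.25, 0.08333, 0.08333, 0.08333, 0.08333, 0.25, 0.08333, giving H' = 1.93560.
Difference = |1.74509 − 1.93560| = 0.19051, i.e. 0.191 to 3 decimal places.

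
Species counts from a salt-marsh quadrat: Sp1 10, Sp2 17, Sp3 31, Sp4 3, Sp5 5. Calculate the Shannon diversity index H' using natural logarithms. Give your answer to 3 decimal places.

Total N = 10+17+31+3+5 = 66, so the proportions are 0.15152, 0.25758, 0.4697, 0.04545, 0.07576 (working shown to 5 dp, full precision carried).
Each pᵢ ln pᵢ term: 0.15152×(-1.88707)=-0.28592, 0.25758×(-1.35644)=-0.34939, 0.4697×(-0.75567)=-0.35493, 0.04545×(-3.09104)=-0.14050, 0.07576×(-2.58022)=-0.19547.
Sum = -1.32621, so H' = 1.326.

1.326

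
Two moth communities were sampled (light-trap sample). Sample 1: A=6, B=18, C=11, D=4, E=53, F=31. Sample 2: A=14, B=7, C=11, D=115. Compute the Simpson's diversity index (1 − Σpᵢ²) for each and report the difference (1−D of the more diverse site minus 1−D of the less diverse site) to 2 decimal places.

Sample 1: N=123, proportions 0.04878, 0.14634, 0.08943, 0.03252, 0.43089, 0.25203, giving 1−D = 0.71796 (working shown to 5 dp, full precision carried).
Sample 2: N=147, proportions 0.09524, 0.04762, 0.07483, 0.78231, giving 1−D = 0.37105.
Difference = |0.71796 − 0.37105| = 0.34691, i.e. 0.35 to 2 decimal places.

0.35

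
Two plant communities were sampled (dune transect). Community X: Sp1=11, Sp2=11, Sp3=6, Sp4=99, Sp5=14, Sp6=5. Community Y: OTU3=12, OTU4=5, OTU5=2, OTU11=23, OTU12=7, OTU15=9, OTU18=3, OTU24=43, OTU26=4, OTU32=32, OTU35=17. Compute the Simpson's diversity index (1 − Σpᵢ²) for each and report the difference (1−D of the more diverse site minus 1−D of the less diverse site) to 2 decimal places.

0.32

Community X: N=146, proportions 0.0753, 0.0753, 0.0411, 0.6781, 0.0959, 0.0342, giving 1−D = 0.5168 (working shown to 4 dp, full precision carried).
Community Y: N=157, proportions 0.0764, 0.0318, 0.0127, 0.1465, 0.0446, 0.0573, 0.0191, 0.2739, 0.0255, 0.2038, 0.1083, giving 1−D = 0.8370.
Difference = |0.5168 − 0.8370| = 0.3202, i.e. 0.32 to 2 decimal places.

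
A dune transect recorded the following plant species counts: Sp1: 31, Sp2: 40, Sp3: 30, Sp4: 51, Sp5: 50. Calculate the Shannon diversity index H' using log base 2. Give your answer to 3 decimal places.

2.286

Total N = 31+40+30+51+50 = 202, so the proportions are 0.15347, 0.19802, 0.14851, 0.25248, 0.24752 (working shown to 5 dp, full precision carried).
Each pᵢ log₂ pᵢ term: 0.15347×(-2.70402)=-0.41497, 0.19802×(-2.33628)=-0.46263, 0.14851×(-2.75132)=-0.40861, 0.25248×(-1.98579)=-0.50136, 0.24752×(-2.01436)=-0.49860.
Sum = -2.28618, so H' = 2.286.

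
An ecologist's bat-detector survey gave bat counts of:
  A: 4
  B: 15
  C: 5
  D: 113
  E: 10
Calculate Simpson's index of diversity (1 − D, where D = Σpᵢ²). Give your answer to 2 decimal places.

0.39

Total N = 4+15+5+113+10 = 147, so the proportions are 0.0272, 0.102, 0.034, 0.7687, 0.068 (working shown to 4 dp, full precision carried).
D = 0.0272² + 0.102² + 0.034² + 0.7687² + 0.068² = 0.0007 + 0.0104 + 0.0012 + 0.5909 + 0.0046 = 0.6078.
So 1 − D = 0.3922, i.e. 0.39 to 2 decimal places.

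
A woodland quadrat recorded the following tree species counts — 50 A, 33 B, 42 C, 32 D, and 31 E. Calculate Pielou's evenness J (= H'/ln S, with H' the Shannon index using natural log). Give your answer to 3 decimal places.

0.989

Total N = 50+33+42+32+31 = 188, so the proportions are 0.26596, 0.17553, 0.2234, 0.17021, 0.16489 (working shown to 5 dp, full precision carried).
H' = −Σ pᵢ ln pᵢ = −((-0.35224) + (-0.30541) + (-0.33483) + (-0.30140) + (-0.29721)) = 1.59110.
With S = 5 species, ln S = 1.60944, so J = 1.59110/1.60944 = 0.98860, i.e. 0.989 to 3 decimal places.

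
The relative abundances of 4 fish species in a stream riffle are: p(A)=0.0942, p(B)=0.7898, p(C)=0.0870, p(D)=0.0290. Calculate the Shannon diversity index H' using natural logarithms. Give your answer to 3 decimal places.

0.724

Each pᵢ ln pᵢ term (working shown to 5 dp, full precision carried): 0.0942×(-2.36234)=-0.22253, 0.7898×(-0.23598)=-0.18637, 0.087×(-2.44185)=-0.21244, 0.029×(-3.54046)=-0.10267.
Sum = -0.72402, so H' = 0.724.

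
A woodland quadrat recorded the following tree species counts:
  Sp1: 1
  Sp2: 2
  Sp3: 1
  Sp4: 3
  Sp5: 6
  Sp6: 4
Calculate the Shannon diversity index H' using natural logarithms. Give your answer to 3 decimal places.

1.599

Total N = 1+2+1+3+6+4 = 17, so the proportions are 0.05882, 0.11765, 0.05882, 0.17647, 0.35294, 0.23529 (working shown to 5 dp, full precision carried).
Each pᵢ ln pᵢ term: 0.05882×(-2.83321)=-0.16666, 0.11765×(-2.14007)=-0.25177, 0.05882×(-2.83321)=-0.16666, 0.17647×(-1.73460)=-0.30611, 0.35294×(-1.04145)=-0.36757, 0.23529×(-1.44692)=-0.34045.
Sum = -1.59922, so H' = 1.599.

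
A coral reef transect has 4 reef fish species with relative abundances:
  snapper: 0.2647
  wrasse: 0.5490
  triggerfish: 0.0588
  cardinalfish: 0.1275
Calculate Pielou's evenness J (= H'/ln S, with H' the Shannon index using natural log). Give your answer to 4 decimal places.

0.8009

H' = −Σ pᵢ ln pᵢ = −((-0.351828) + (-0.329212) + (-0.166616) + (-0.262604)) = 1.110260 (working shown to 6 dp, full precision carried).
With S = 4 species, ln S = 1.386294, so J = 1.110260/1.386294 = 0.800883, i.e. 0.8009 to 4 decimal places.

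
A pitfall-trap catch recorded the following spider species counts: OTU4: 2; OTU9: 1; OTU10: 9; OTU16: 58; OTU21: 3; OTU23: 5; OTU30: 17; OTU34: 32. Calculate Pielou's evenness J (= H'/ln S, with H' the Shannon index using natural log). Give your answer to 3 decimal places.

Total N = 2+1+9+58+3+5+17+32 = 127, so the proportions are 0.01575, 0.00787, 0.07087, 0.45669, 0.02362, 0.03937, 0.13386, 0.25197 (working shown to 5 dp, full precision carried).
H' = −Σ pᵢ ln pᵢ = −((-0.06537) + (-0.03814) + (-0.18758) + (-0.35793) + (-0.08848) + (-0.12735) + (-0.26919) + (-0.34733)) = 1.48137.
With S = 8 species, ln S = 2.07944, so J = 1.48137/2.07944 = 0.71239, i.e. 0.712 to 3 decimal places.

0.712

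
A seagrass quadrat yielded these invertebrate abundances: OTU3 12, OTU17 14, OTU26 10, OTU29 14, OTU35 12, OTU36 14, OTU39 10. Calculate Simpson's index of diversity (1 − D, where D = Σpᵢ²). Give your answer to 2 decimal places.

0.85

Total N = 12+14+10+14+12+14+10 = 86, so the proportions are 0.1395, 0.1628, 0.1163, 0.1628, 0.1395, 0.1628, 0.1163 (working shown to 4 dp, full precision carried).
D = 0.1395² + 0.1628² + 0.1163² + 0.1628² + 0.1395² + 0.1628² + 0.1163² = 0.0195 + 0.0265 + 0.0135 + 0.0265 + 0.0195 + 0.0265 + 0.0135 = 0.1455.
So 1 − D = 0.8545, i.e. 0.85 to 2 decimal places.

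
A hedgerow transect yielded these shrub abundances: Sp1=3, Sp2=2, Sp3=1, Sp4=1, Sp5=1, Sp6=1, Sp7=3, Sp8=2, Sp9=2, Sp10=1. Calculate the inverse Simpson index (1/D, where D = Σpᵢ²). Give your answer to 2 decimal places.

Total N = 3+2+1+1+1+1+3+2+2+1 = 17, so the proportions are 0.176471, 0.117647, 0.058824, 0.058824, 0.058824, 0.058824, 0.176471, 0.117647, 0.117647, 0.058824 (working shown to 6 dp, full precision carried).
D = 0.176471² + 0.117647² + 0.058824² + 0.058824² + 0.058824² + 0.058824² + 0.176471² + 0.117647² + 0.117647² + 0.058824² = 0.031142 + 0.013841 + 0.003460 + 0.003460 + 0.003460 + 0.003460 + 0.031142 + 0.013841 + 0.013841 + 0.003460 = 0.121107.
So 1/D = 8.2571, i.e. 8.26 to 2 decimal places.

8.26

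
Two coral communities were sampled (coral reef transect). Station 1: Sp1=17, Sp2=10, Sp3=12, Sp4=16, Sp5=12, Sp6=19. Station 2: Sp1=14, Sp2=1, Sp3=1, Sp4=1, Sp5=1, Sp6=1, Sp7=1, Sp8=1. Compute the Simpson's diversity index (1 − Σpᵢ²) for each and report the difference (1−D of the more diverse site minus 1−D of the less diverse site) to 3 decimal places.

Station 1: N=86, proportions 0.19767, 0.11628, 0.13953, 0.18605, 0.13953, 0.22093, giving 1−D = 0.82504 (working shown to 5 dp, full precision carried).
Station 2: N=21, proportions 0.66667, 0.04762, 0.04762, 0.04762, 0.04762, 0.04762, 0.04762, 0.04762, giving 1−D = 0.53968.
Difference = |0.82504 − 0.53968| = 0.28536, i.e. 0.285 to 3 decimal places.

0.285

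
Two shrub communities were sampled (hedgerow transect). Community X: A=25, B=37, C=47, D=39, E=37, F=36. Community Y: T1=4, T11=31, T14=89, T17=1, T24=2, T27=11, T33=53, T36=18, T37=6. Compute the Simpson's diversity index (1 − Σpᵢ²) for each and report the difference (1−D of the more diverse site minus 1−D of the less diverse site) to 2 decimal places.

0.09

Community X: N=221, proportions 0.1131, 0.1674, 0.2127, 0.1765, 0.1674, 0.1629, giving 1−D = 0.8282 (working shown to 4 dp, full precision carried).
Community Y: N=215, proportions 0.0186, 0.1442, 0.414, 0.0047, 0.0093, 0.0512, 0.2465, 0.0837, 0.0279, giving 1−D = 0.7362.
Difference = |0.8282 − 0.7362| = 0.0920, i.e. 0.09 to 2 decimal places.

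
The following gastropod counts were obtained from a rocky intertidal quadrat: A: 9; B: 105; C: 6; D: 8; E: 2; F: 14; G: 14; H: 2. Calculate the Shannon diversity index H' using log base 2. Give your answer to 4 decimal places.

1.7992

Total N = 9+105+6+8+2+14+14+2 = 160, so the proportions are 0.05625, 0.65625, 0.0375, 0.05, 0.0125, 0.0875, 0.0875, 0.0125 (working shown to 6 dp, full precision carried).
Each pᵢ log₂ pᵢ term: 0.05625×(-4.152003)=-0.233550, 0.65625×(-0.607683)=-0.398792, 0.0375×(-4.736966)=-0.177636, 0.05×(-4.321928)=-0.216096, 0.0125×(-6.321928)=-0.079024, 0.0875×(-3.514573)=-0.307525, 0.0875×(-3.514573)=-0.307525, 0.0125×(-6.321928)=-0.079024.
Sum = -1.799173, so H' = 1.7992.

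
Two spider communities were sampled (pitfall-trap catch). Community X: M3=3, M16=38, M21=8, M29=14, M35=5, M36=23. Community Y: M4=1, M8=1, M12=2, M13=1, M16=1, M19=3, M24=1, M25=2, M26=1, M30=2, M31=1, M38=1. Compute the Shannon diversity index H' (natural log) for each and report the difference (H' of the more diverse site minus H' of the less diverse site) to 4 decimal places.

Community X: N=91, proportions 0.032967, 0.417582, 0.087912, 0.153846, 0.054945, 0.252747, giving H' = 1.485914 (working shown to 6 dp, full precision carried).
Community Y: N=17, proportions 0.058824, 0.058824, 0.117647, 0.058824, 0.058824, 0.176471, 0.058824, 0.117647, 0.058824, 0.117647, 0.058824, 0.058824, giving H' = 2.394700.
Difference = |1.485914 − 2.394700| = 0.908786, i.e. 0.9088 to 4 decimal places.

0.9088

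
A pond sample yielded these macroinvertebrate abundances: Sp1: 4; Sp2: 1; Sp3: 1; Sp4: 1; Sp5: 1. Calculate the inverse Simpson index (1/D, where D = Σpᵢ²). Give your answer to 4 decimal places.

3.2000

Total N = 4+1+1+1+1 = 8, so the proportions are 0.5, 0.125, 0.125, 0.125, 0.125 (working shown to 8 dp, full precision carried).
D = 0.5² + 0.125² + 0.125² + 0.125² + 0.125² = 0.25000000 + 0.01562500 + 0.01562500 + 0.01562500 + 0.01562500 = 0.31250000.
So 1/D = 3.200000, i.e. 3.2000 to 4 decimal places.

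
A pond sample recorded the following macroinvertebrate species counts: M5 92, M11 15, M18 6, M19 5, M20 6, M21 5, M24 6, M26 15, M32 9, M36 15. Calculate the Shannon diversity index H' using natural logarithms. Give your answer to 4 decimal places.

1.6764

Total N = 92+15+6+5+6+5+6+15+9+15 = 174, so the proportions are 0.528736, 0.086207, 0.034483, 0.028736, 0.034483, 0.028736, 0.034483, 0.086207, 0.051724, 0.086207 (working shown to 6 dp, full precision carried).
Each pᵢ ln pᵢ term: 0.528736×(-0.637267)=-0.336946, 0.086207×(-2.451005)=-0.211294, 0.034483×(-3.367296)=-0.116114, 0.028736×(-3.549617)=-0.102000, 0.034483×(-3.367296)=-0.116114, 0.028736×(-3.549617)=-0.102000, 0.034483×(-3.367296)=-0.116114, 0.086207×(-2.451005)=-0.211294, 0.051724×(-2.961831)=-0.153198, 0.086207×(-2.451005)=-0.211294.
Sum = -1.676366, so H' = 1.6764.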